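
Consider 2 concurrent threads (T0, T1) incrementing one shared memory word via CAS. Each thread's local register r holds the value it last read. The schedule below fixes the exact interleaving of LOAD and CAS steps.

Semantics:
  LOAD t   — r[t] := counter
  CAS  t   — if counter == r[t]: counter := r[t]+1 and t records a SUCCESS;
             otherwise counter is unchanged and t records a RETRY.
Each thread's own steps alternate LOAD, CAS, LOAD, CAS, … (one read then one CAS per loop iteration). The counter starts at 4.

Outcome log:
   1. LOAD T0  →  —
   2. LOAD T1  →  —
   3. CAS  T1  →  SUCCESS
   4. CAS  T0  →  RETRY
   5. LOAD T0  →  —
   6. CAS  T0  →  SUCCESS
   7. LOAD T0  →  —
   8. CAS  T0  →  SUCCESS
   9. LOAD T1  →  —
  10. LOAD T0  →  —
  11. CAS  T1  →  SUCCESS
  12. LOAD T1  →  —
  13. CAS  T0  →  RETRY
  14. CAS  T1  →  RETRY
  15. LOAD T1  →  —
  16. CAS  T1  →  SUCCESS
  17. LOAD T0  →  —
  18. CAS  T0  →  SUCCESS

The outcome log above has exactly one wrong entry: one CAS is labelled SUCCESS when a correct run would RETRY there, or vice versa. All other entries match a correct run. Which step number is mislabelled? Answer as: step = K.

Re-executing:
T0 LOAD — after: cnt=4, r=4 — load
T1 LOAD — after: cnt=4, r=4 — load
T1 CAS — after: cnt=5, r=4 — ok
T0 CAS — after: cnt=5, r=4 — retry
T0 LOAD — after: cnt=5, r=5 — load
T0 CAS — after: cnt=6, r=5 — ok
T0 LOAD — after: cnt=6, r=6 — load
T0 CAS — after: cnt=7, r=6 — ok
T1 LOAD — after: cnt=7, r=7 — load
T0 LOAD — after: cnt=7, r=7 — load
T1 CAS — after: cnt=8, r=7 — ok
T1 LOAD — after: cnt=8, r=8 — load
T0 CAS — after: cnt=8, r=7 — retry
T1 CAS — after: cnt=9, r=8 — ok
T1 LOAD — after: cnt=9, r=9 — load
T1 CAS — after: cnt=10, r=9 — ok
T0 LOAD — after: cnt=10, r=10 — load
T0 CAS — after: cnt=11, r=10 — ok
Flip is step 14.

step = 14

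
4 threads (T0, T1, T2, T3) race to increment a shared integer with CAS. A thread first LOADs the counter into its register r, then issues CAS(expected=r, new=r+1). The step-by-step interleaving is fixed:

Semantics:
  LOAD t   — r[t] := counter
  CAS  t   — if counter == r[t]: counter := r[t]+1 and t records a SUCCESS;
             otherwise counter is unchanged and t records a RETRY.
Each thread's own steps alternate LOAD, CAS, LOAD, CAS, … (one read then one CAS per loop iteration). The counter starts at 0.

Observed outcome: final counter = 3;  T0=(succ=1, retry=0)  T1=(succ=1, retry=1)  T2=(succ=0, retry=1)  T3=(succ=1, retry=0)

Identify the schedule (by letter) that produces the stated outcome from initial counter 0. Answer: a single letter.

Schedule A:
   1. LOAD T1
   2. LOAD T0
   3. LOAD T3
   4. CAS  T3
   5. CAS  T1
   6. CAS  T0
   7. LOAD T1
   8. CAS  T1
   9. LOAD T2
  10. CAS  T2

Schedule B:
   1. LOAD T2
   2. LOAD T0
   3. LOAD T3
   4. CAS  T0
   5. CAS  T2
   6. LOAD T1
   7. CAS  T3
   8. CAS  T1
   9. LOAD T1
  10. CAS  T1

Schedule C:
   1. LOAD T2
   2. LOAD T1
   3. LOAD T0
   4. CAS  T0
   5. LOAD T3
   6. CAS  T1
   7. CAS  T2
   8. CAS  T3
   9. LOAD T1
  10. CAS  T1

C

Tracing schedule C:
step 1: T2 LOAD ⇒ load; ctr=0 reg=0
step 2: T1 LOAD ⇒ load; ctr=0 reg=0
step 3: T0 LOAD ⇒ load; ctr=0 reg=0
step 4: T0 CAS ⇒ ok; ctr=1 reg=0
step 5: T3 LOAD ⇒ load; ctr=1 reg=1
step 6: T1 CAS ⇒ retry; ctr=1 reg=0
step 7: T2 CAS ⇒ retry; ctr=1 reg=0
step 8: T3 CAS ⇒ ok; ctr=2 reg=1
step 9: T1 LOAD ⇒ load; ctr=2 reg=2
step 10: T1 CAS ⇒ ok; ctr=3 reg=2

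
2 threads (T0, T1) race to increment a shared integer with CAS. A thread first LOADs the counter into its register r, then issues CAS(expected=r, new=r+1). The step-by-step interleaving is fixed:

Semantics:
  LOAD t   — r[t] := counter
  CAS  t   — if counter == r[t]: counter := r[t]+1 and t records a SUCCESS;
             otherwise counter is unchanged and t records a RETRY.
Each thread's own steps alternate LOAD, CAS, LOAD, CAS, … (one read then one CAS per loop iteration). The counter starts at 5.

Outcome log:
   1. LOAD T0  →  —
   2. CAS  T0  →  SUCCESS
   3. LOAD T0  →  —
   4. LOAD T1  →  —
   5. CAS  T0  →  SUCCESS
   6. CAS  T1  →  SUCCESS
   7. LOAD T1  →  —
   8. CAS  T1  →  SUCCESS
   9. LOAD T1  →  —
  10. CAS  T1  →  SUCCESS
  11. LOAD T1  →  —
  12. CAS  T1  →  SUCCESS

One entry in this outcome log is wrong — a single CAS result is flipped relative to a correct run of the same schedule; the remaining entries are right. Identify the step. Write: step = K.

Re-executing:
   1) LOAD T0:  M=5  r_T0=5
   2) CAS  T0:  M=6  r_T0=5 ✓
   3) LOAD T0:  M=6  r_T0=6
   4) LOAD T1:  M=6  r_T1=6
   5) CAS  T0:  M=7  r_T0=6 ✓
   6) CAS  T1:  M=7  r_T1=6 ✗
   7) LOAD T1:  M=7  r_T1=7
   8) CAS  T1:  M=8  r_T1=7 ✓
   9) LOAD T1:  M=8  r_T1=8
  10) CAS  T1:  M=9  r_T1=8 ✓
  11) LOAD T1:  M=9  r_T1=9
  12) CAS  T1:  M=10  r_T1=9 ✓
Flip is step 6.

step = 6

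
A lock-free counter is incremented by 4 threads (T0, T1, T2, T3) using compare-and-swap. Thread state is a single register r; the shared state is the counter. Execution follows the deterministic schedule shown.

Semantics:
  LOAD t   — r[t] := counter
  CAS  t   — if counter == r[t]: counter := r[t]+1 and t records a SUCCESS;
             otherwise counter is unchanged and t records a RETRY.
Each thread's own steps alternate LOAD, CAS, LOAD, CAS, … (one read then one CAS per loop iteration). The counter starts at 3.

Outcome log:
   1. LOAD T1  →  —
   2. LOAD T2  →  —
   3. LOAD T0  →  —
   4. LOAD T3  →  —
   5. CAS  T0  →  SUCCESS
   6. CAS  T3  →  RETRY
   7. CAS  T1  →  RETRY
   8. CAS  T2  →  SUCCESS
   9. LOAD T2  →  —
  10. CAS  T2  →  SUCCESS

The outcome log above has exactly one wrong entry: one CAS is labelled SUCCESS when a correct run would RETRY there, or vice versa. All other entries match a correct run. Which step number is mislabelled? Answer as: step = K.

Correct run:
step 1: T1 LOAD ⇒ load; ctr=3 reg=3
step 2: T2 LOAD ⇒ load; ctr=3 reg=3
step 3: T0 LOAD ⇒ load; ctr=3 reg=3
step 4: T3 LOAD ⇒ load; ctr=3 reg=3
step 5: T0 CAS ⇒ ok; ctr=4 reg=3
step 6: T3 CAS ⇒ retry; ctr=4 reg=3
step 7: T1 CAS ⇒ retry; ctr=4 reg=3
step 8: T2 CAS ⇒ retry; ctr=4 reg=3
step 9: T2 LOAD ⇒ load; ctr=4 reg=4
step 10: T2 CAS ⇒ ok; ctr=5 reg=4
Log disagrees first at step 8.

step = 8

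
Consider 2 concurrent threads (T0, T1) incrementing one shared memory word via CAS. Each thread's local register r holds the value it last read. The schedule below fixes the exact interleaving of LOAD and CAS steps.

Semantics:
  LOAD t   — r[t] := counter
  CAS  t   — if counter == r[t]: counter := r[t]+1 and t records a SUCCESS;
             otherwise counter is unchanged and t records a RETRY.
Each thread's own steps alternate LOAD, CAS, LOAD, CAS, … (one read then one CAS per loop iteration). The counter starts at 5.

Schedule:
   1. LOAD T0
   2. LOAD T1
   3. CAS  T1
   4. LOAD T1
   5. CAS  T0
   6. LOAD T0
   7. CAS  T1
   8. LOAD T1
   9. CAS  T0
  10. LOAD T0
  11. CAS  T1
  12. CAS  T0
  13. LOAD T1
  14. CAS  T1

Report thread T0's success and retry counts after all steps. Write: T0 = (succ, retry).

T0 = (0, 3)

1. LOAD T0 → mem=5 r[T0]=5 [LOAD]
2. LOAD T1 → mem=5 r[T1]=5 [LOAD]
3. CAS T1 → mem=6 r[T1]=5 [OK]
4. LOAD T1 → mem=6 r[T1]=6 [LOAD]
5. CAS T0 → mem=6 r[T0]=5 [RETRY]
6. LOAD T0 → mem=6 r[T0]=6 [LOAD]
7. CAS T1 → mem=7 r[T1]=6 [OK]
8. LOAD T1 → mem=7 r[T1]=7 [LOAD]
9. CAS T0 → mem=7 r[T0]=6 [RETRY]
10. LOAD T0 → mem=7 r[T0]=7 [LOAD]
11. CAS T1 → mem=8 r[T1]=7 [OK]
12. CAS T0 → mem=8 r[T0]=7 [RETRY]
13. LOAD T1 → mem=8 r[T1]=8 [LOAD]
14. CAS T1 → mem=9 r[T1]=8 [OK]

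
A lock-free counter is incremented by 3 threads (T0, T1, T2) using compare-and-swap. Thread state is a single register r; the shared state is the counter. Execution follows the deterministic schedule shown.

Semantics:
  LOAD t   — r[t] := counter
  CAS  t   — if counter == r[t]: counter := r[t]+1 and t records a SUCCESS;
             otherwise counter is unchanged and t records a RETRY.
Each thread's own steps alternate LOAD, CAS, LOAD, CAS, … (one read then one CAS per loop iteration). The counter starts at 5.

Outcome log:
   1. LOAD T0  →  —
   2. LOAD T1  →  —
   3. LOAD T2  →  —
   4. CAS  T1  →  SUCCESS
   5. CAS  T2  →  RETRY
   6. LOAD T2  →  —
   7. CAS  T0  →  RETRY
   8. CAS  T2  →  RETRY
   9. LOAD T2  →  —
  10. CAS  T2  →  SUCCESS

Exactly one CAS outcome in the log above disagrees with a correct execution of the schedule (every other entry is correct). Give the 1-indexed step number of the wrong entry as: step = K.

Re-executing:
step 1: T0 LOAD ⇒ load; ctr=5 reg=5
step 2: T1 LOAD ⇒ load; ctr=5 reg=5
step 3: T2 LOAD ⇒ load; ctr=5 reg=5
step 4: T1 CAS ⇒ ok; ctr=6 reg=5
step 5: T2 CAS ⇒ retry; ctr=6 reg=5
step 6: T2 LOAD ⇒ load; ctr=6 reg=6
step 7: T0 CAS ⇒ retry; ctr=6 reg=5
step 8: T2 CAS ⇒ ok; ctr=7 reg=6
step 9: T2 LOAD ⇒ load; ctr=7 reg=7
step 10: T2 CAS ⇒ ok; ctr=8 reg=7
Flip is step 8.

step = 8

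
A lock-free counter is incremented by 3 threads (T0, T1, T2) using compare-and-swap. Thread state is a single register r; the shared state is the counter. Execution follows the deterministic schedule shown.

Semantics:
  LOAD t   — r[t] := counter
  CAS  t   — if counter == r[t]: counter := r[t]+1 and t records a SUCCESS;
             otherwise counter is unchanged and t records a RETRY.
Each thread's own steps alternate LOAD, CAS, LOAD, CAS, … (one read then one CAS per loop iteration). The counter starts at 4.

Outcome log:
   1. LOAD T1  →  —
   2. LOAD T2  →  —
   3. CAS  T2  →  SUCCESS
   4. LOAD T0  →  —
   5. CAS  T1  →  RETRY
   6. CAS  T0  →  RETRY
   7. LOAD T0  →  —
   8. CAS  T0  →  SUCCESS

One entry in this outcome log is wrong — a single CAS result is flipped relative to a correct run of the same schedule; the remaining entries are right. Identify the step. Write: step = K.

Correct run:
1. LOAD T1 → mem=4 r[T1]=4 [LOAD]
2. LOAD T2 → mem=4 r[T2]=4 [LOAD]
3. CAS T2 → mem=5 r[T2]=4 [OK]
4. LOAD T0 → mem=5 r[T0]=5 [LOAD]
5. CAS T1 → mem=5 r[T1]=4 [RETRY]
6. CAS T0 → mem=6 r[T0]=5 [OK]
7. LOAD T0 → mem=6 r[T0]=6 [LOAD]
8. CAS T0 → mem=7 r[T0]=6 [OK]
Flip is step 6.

step = 6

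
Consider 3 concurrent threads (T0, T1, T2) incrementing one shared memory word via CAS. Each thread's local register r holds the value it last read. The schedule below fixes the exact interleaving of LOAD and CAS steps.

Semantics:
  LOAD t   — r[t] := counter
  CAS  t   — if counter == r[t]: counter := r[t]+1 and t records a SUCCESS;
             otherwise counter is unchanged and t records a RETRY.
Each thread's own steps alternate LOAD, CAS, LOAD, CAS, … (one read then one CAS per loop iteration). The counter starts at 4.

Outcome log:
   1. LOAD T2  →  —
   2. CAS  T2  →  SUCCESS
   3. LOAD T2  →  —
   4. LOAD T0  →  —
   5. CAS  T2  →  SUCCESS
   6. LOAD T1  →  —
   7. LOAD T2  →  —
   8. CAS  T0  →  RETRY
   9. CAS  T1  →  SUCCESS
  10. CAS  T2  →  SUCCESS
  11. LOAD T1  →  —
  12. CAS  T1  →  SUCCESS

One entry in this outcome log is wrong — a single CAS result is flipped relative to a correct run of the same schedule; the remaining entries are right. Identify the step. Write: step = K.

step = 10

Correct run:
#1 T2 reads 4
#2 T2 CAS(4→5) writes; counter now 5
#3 T2 reads 5
#4 T0 reads 5
#5 T2 CAS(5→6) writes; counter now 6
#6 T1 reads 6
#7 T2 reads 6
#8 T0 CAS(5→6) fails; counter now 6
#9 T1 CAS(6→7) writes; counter now 7
#10 T2 CAS(6→7) fails; counter now 7
#11 T1 reads 7
#12 T1 CAS(7→8) writes; counter now 8
Log disagrees first at step 10.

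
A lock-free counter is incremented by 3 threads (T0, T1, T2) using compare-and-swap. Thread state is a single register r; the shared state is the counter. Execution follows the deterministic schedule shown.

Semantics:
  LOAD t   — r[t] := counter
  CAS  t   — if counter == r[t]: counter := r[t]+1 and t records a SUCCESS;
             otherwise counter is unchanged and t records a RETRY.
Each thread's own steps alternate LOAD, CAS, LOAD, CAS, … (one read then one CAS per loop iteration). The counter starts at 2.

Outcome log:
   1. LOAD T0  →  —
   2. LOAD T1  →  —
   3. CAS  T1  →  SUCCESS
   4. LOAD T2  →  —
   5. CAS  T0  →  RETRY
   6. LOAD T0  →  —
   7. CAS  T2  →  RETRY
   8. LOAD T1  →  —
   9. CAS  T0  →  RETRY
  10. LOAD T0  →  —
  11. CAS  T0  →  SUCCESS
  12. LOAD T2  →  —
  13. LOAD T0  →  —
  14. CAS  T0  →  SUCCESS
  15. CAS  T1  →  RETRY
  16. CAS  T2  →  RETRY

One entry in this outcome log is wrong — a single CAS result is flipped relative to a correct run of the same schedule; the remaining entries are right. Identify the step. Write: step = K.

step = 7

Reference trace:
#1 T0 reads 2
#2 T1 reads 2
#3 T1 CAS(2→3) writes; counter now 3
#4 T2 reads 3
#5 T0 CAS(2→3) fails; counter now 3
#6 T0 reads 3
#7 T2 CAS(3→4) writes; counter now 4
#8 T1 reads 4
#9 T0 CAS(3→4) fails; counter now 4
#10 T0 reads 4
#11 T0 CAS(4→5) writes; counter now 5
#12 T2 reads 5
#13 T0 reads 5
#14 T0 CAS(5→6) writes; counter now 6
#15 T1 CAS(4→5) fails; counter now 6
#16 T2 CAS(5→6) fails; counter now 6
Log disagrees first at step 7.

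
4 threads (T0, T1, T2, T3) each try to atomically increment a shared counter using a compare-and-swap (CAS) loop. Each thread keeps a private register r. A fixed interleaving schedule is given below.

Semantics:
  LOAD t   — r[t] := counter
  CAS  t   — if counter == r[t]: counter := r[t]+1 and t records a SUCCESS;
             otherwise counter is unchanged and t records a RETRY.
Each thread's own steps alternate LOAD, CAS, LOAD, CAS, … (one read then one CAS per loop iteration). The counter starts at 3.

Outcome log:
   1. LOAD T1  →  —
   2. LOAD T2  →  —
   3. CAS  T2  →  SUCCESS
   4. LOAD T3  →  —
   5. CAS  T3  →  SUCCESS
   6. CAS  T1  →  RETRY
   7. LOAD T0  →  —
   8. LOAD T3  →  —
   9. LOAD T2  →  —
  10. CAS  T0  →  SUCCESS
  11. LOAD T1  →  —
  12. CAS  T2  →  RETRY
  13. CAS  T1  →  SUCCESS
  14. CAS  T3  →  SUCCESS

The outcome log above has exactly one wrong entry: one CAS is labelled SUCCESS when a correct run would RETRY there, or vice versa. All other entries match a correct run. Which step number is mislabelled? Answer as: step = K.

step = 14

Reference trace:
1. LOAD T1 → mem=3 r[T1]=3 [LOAD]
2. LOAD T2 → mem=3 r[T2]=3 [LOAD]
3. CAS T2 → mem=4 r[T2]=3 [OK]
4. LOAD T3 → mem=4 r[T3]=4 [LOAD]
5. CAS T3 → mem=5 r[T3]=4 [OK]
6. CAS T1 → mem=5 r[T1]=3 [RETRY]
7. LOAD T0 → mem=5 r[T0]=5 [LOAD]
8. LOAD T3 → mem=5 r[T3]=5 [LOAD]
9. LOAD T2 → mem=5 r[T2]=5 [LOAD]
10. CAS T0 → mem=6 r[T0]=5 [OK]
11. LOAD T1 → mem=6 r[T1]=6 [LOAD]
12. CAS T2 → mem=6 r[T2]=5 [RETRY]
13. CAS T1 → mem=7 r[T1]=6 [OK]
14. CAS T3 → mem=7 r[T3]=5 [RETRY]
Flip is step 14.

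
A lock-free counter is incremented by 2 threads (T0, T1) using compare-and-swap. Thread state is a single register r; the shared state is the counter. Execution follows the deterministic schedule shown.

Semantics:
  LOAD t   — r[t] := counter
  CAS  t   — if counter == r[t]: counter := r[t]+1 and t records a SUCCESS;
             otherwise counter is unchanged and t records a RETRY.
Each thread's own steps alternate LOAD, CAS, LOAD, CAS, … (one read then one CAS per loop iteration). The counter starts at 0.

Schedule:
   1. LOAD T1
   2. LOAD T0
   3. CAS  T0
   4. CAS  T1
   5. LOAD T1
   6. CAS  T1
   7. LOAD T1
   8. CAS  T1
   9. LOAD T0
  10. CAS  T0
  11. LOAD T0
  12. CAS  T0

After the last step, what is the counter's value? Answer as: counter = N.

counter = 5

#1 T1 reads 0
#2 T0 reads 0
#3 T0 CAS(0→1) writes; counter now 1
#4 T1 CAS(0→1) fails; counter now 1
#5 T1 reads 1
#6 T1 CAS(1→2) writes; counter now 2
#7 T1 reads 2
#8 T1 CAS(2→3) writes; counter now 3
#9 T0 reads 3
#10 T0 CAS(3→4) writes; counter now 4
#11 T0 reads 4
#12 T0 CAS(4→5) writes; counter now 5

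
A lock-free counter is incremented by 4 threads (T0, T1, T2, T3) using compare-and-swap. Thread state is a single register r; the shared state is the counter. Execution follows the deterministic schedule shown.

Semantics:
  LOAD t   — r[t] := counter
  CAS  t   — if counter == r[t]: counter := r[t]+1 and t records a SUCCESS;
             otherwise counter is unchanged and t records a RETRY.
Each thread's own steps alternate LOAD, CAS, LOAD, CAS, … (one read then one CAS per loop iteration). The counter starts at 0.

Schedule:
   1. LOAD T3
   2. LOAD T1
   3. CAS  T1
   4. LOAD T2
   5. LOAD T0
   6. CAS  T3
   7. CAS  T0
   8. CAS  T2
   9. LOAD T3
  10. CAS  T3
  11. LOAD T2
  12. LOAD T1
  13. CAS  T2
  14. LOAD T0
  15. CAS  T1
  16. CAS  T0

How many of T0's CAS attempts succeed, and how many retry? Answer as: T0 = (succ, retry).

step 1: T3 LOAD ⇒ load; ctr=0 reg=0
step 2: T1 LOAD ⇒ load; ctr=0 reg=0
step 3: T1 CAS ⇒ ok; ctr=1 reg=0
step 4: T2 LOAD ⇒ load; ctr=1 reg=1
step 5: T0 LOAD ⇒ load; ctr=1 reg=1
step 6: T3 CAS ⇒ retry; ctr=1 reg=0
step 7: T0 CAS ⇒ ok; ctr=2 reg=1
step 8: T2 CAS ⇒ retry; ctr=2 reg=1
step 9: T3 LOAD ⇒ load; ctr=2 reg=2
step 10: T3 CAS ⇒ ok; ctr=3 reg=2
step 11: T2 LOAD ⇒ load; ctr=3 reg=3
step 12: T1 LOAD ⇒ load; ctr=3 reg=3
step 13: T2 CAS ⇒ ok; ctr=4 reg=3
step 14: T0 LOAD ⇒ load; ctr=4 reg=4
step 15: T1 CAS ⇒ retry; ctr=4 reg=3
step 16: T0 CAS ⇒ ok; ctr=5 reg=4

T0 = (2, 0)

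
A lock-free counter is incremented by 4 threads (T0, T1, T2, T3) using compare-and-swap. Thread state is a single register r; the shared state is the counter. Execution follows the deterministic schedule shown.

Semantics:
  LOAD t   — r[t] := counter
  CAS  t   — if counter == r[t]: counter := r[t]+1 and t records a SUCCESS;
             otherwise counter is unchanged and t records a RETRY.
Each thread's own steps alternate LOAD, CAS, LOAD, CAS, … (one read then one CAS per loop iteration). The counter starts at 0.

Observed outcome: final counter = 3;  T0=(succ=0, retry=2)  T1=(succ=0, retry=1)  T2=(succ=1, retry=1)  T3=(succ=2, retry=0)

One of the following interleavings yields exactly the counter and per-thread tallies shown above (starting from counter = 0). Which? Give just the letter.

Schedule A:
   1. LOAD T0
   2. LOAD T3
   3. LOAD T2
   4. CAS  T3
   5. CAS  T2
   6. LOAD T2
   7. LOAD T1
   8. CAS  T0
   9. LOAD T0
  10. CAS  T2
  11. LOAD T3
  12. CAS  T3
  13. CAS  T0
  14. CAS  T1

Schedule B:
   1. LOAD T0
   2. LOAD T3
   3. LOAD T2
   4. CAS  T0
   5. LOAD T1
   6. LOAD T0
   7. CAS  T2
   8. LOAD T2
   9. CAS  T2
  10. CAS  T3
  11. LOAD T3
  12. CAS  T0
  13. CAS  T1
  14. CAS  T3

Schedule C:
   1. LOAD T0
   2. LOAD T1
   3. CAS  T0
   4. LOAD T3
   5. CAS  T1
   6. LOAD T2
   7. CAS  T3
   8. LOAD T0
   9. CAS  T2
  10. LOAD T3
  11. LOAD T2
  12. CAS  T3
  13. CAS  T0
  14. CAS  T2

A

Simulating candidate A:
   1) LOAD T0:  M=0  r_T0=0
   2) LOAD T3:  M=0  r_T3=0
   3) LOAD T2:  M=0  r_T2=0
   4) CAS  T3:  M=1  r_T3=0 ✓
   5) CAS  T2:  M=1  r_T2=0 ✗
   6) LOAD T2:  M=1  r_T2=1
   7) LOAD T1:  M=1  r_T1=1
   8) CAS  T0:  M=1  r_T0=0 ✗
   9) LOAD T0:  M=1  r_T0=1
  10) CAS  T2:  M=2  r_T2=1 ✓
  11) LOAD T3:  M=2  r_T3=2
  12) CAS  T3:  M=3  r_T3=2 ✓
  13) CAS  T0:  M=3  r_T0=1 ✗
  14) CAS  T1:  M=3  r_T1=1 ✗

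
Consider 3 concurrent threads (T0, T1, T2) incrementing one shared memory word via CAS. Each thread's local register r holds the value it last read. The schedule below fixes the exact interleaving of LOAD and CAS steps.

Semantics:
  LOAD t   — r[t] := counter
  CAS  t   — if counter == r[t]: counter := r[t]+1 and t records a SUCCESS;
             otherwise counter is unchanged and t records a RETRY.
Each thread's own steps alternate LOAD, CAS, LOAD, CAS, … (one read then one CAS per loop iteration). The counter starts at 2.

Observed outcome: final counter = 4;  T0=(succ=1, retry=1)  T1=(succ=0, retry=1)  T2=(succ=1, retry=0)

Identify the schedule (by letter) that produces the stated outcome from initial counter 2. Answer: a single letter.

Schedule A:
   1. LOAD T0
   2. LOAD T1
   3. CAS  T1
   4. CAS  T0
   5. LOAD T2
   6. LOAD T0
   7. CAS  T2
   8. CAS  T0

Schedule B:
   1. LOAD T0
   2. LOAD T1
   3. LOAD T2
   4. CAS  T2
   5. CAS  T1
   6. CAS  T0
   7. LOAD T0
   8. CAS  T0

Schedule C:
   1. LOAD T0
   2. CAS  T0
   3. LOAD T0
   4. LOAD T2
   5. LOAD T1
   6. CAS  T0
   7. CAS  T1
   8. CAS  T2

Run B:
1. LOAD T0 → mem=2 r[T0]=2 [LOAD]
2. LOAD T1 → mem=2 r[T1]=2 [LOAD]
3. LOAD T2 → mem=2 r[T2]=2 [LOAD]
4. CAS T2 → mem=3 r[T2]=2 [OK]
5. CAS T1 → mem=3 r[T1]=2 [RETRY]
6. CAS T0 → mem=3 r[T0]=2 [RETRY]
7. LOAD T0 → mem=3 r[T0]=3 [LOAD]
8. CAS T0 → mem=4 r[T0]=3 [OK]

B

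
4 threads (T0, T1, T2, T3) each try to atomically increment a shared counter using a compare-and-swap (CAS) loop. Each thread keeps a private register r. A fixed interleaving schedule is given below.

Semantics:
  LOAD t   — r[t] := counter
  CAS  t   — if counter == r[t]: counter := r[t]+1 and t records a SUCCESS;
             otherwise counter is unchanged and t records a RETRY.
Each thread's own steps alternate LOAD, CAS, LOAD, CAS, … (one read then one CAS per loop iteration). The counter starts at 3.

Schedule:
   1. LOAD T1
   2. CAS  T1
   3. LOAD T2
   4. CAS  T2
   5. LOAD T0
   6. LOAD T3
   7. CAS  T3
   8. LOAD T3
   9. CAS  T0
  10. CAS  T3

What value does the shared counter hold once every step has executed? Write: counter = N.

T1 LOAD — after: cnt=3, r=3 — load
T1 CAS — after: cnt=4, r=3 — ok
T2 LOAD — after: cnt=4, r=4 — load
T2 CAS — after: cnt=5, r=4 — ok
T0 LOAD — after: cnt=5, r=5 — load
T3 LOAD — after: cnt=5, r=5 — load
T3 CAS — after: cnt=6, r=5 — ok
T3 LOAD — after: cnt=6, r=6 — load
T0 CAS — after: cnt=6, r=5 — retry
T3 CAS — after: cnt=7, r=6 — ok

counter = 7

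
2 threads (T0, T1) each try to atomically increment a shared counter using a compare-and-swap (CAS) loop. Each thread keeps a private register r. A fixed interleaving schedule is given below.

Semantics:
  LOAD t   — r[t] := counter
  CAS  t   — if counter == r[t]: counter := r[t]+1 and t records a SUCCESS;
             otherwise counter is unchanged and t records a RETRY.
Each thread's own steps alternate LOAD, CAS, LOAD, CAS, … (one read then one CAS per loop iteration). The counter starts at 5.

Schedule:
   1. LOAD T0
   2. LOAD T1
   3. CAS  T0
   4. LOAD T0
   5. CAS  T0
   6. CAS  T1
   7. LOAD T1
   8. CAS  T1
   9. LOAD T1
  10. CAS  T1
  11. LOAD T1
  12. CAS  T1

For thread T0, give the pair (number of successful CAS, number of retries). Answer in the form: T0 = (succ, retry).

1. LOAD T0 → mem=5 r[T0]=5 [LOAD]
2. LOAD T1 → mem=5 r[T1]=5 [LOAD]
3. CAS T0 → mem=6 r[T0]=5 [OK]
4. LOAD T0 → mem=6 r[T0]=6 [LOAD]
5. CAS T0 → mem=7 r[T0]=6 [OK]
6. CAS T1 → mem=7 r[T1]=5 [RETRY]
7. LOAD T1 → mem=7 r[T1]=7 [LOAD]
8. CAS T1 → mem=8 r[T1]=7 [OK]
9. LOAD T1 → mem=8 r[T1]=8 [LOAD]
10. CAS T1 → mem=9 r[T1]=8 [OK]
11. LOAD T1 → mem=9 r[T1]=9 [LOAD]
12. CAS T1 → mem=10 r[T1]=9 [OK]

T0 = (2, 0)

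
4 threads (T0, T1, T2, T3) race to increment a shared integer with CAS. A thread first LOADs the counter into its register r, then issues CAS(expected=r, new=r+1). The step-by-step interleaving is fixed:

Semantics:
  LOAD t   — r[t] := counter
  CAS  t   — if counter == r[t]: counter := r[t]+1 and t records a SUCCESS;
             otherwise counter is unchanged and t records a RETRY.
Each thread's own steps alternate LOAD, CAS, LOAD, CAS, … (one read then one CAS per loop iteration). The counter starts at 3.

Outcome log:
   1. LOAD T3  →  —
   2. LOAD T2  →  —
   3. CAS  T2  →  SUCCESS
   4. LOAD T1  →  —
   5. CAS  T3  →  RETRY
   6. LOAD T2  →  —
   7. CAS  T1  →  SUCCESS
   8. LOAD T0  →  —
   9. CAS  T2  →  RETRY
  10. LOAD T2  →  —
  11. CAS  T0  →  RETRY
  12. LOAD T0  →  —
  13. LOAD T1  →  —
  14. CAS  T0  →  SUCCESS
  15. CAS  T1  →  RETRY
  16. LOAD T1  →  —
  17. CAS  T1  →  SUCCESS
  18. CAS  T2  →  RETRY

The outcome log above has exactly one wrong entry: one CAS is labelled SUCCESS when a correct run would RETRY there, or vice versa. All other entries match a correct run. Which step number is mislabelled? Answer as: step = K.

step = 11

Re-executing:
1. LOAD T3 → mem=3 r[T3]=3 [LOAD]
2. LOAD T2 → mem=3 r[T2]=3 [LOAD]
3. CAS T2 → mem=4 r[T2]=3 [OK]
4. LOAD T1 → mem=4 r[T1]=4 [LOAD]
5. CAS T3 → mem=4 r[T3]=3 [RETRY]
6. LOAD T2 → mem=4 r[T2]=4 [LOAD]
7. CAS T1 → mem=5 r[T1]=4 [OK]
8. LOAD T0 → mem=5 r[T0]=5 [LOAD]
9. CAS T2 → mem=5 r[T2]=4 [RETRY]
10. LOAD T2 → mem=5 r[T2]=5 [LOAD]
11. CAS T0 → mem=6 r[T0]=5 [OK]
12. LOAD T0 → mem=6 r[T0]=6 [LOAD]
13. LOAD T1 → mem=6 r[T1]=6 [LOAD]
14. CAS T0 → mem=7 r[T0]=6 [OK]
15. CAS T1 → mem=7 r[T1]=6 [RETRY]
16. LOAD T1 → mem=7 r[T1]=7 [LOAD]
17. CAS T1 → mem=8 r[T1]=7 [OK]
18. CAS T2 → mem=8 r[T2]=5 [RETRY]
Flip is step 11.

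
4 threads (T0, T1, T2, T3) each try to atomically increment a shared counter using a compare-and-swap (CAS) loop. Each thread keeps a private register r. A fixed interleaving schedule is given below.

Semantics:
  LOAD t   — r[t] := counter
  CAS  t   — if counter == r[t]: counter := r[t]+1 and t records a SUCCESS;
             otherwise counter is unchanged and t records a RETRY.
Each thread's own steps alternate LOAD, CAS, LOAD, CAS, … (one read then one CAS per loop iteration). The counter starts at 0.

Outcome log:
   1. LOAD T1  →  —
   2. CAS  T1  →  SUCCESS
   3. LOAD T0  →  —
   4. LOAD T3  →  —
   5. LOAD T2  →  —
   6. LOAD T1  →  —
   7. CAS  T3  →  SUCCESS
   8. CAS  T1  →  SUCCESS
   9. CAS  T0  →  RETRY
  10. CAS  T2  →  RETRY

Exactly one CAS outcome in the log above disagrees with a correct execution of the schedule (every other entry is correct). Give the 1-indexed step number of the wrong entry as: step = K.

step = 8

Correct run:
1. LOAD T1 → mem=0 r[T1]=0 [LOAD]
2. CAS T1 → mem=1 r[T1]=0 [OK]
3. LOAD T0 → mem=1 r[T0]=1 [LOAD]
4. LOAD T3 → mem=1 r[T3]=1 [LOAD]
5. LOAD T2 → mem=1 r[T2]=1 [LOAD]
6. LOAD T1 → mem=1 r[T1]=1 [LOAD]
7. CAS T3 → mem=2 r[T3]=1 [OK]
8. CAS T1 → mem=2 r[T1]=1 [RETRY]
9. CAS T0 → mem=2 r[T0]=1 [RETRY]
10. CAS T2 → mem=2 r[T2]=1 [RETRY]
Flip is step 8.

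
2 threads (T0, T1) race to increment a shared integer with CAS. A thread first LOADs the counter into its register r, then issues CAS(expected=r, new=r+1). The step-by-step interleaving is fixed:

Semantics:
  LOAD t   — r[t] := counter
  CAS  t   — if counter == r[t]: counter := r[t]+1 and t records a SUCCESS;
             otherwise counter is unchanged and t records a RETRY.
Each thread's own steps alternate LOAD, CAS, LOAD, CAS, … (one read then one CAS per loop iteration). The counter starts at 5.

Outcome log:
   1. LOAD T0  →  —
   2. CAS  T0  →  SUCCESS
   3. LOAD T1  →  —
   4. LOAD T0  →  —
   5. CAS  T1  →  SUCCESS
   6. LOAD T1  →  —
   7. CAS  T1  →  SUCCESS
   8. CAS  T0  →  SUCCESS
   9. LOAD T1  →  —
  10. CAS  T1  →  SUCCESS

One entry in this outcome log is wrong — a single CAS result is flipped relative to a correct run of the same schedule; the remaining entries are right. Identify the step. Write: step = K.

step = 8

Correct run:
[1] T0.load  rd  (counter 5, T0.r 5)
[2] T0.cas  hit  (counter 6, T0.r 5)
[3] T1.load  rd  (counter 6, T1.r 6)
[4] T0.load  rd  (counter 6, T0.r 6)
[5] T1.cas  hit  (counter 7, T1.r 6)
[6] T1.load  rd  (counter 7, T1.r 7)
[7] T1.cas  hit  (counter 8, T1.r 7)
[8] T0.cas  miss  (counter 8, T0.r 6)
[9] T1.load  rd  (counter 8, T1.r 8)
[10] T1.cas  hit  (counter 9, T1.r 8)
Flip is step 8.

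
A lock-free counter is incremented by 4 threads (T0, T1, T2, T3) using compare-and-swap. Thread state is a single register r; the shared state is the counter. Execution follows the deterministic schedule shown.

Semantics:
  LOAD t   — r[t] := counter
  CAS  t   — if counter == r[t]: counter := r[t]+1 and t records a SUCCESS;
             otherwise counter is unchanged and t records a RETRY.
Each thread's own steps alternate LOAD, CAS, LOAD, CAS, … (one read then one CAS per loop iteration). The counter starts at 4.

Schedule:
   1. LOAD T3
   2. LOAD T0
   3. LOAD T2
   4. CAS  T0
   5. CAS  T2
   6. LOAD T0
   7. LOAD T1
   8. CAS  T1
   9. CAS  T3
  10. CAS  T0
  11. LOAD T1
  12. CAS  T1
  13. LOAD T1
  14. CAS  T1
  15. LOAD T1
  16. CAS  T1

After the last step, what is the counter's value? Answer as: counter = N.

1. LOAD T3 → mem=4 r[T3]=4 [LOAD]
2. LOAD T0 → mem=4 r[T0]=4 [LOAD]
3. LOAD T2 → mem=4 r[T2]=4 [LOAD]
4. CAS T0 → mem=5 r[T0]=4 [OK]
5. CAS T2 → mem=5 r[T2]=4 [RETRY]
6. LOAD T0 → mem=5 r[T0]=5 [LOAD]
7. LOAD T1 → mem=5 r[T1]=5 [LOAD]
8. CAS T1 → mem=6 r[T1]=5 [OK]
9. CAS T3 → mem=6 r[T3]=4 [RETRY]
10. CAS T0 → mem=6 r[T0]=5 [RETRY]
11. LOAD T1 → mem=6 r[T1]=6 [LOAD]
12. CAS T1 → mem=7 r[T1]=6 [OK]
13. LOAD T1 → mem=7 r[T1]=7 [LOAD]
14. CAS T1 → mem=8 r[T1]=7 [OK]
15. LOAD T1 → mem=8 r[T1]=8 [LOAD]
16. CAS T1 → mem=9 r[T1]=8 [OK]

counter = 9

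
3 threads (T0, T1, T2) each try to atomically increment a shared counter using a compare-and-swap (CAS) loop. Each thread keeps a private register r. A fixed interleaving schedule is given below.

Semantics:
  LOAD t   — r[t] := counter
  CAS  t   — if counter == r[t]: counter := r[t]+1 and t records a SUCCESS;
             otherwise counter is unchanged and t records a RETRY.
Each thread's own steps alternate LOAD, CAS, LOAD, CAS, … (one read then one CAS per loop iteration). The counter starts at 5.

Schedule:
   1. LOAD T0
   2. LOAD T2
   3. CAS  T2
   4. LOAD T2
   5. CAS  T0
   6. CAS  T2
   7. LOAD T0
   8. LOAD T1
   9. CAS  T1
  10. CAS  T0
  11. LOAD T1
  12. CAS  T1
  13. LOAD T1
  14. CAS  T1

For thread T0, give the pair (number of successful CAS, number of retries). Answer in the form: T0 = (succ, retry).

T0 = (0, 2)

1. LOAD T0 → mem=5 r[T0]=5 [LOAD]
2. LOAD T2 → mem=5 r[T2]=5 [LOAD]
3. CAS T2 → mem=6 r[T2]=5 [OK]
4. LOAD T2 → mem=6 r[T2]=6 [LOAD]
5. CAS T0 → mem=6 r[T0]=5 [RETRY]
6. CAS T2 → mem=7 r[T2]=6 [OK]
7. LOAD T0 → mem=7 r[T0]=7 [LOAD]
8. LOAD T1 → mem=7 r[T1]=7 [LOAD]
9. CAS T1 → mem=8 r[T1]=7 [OK]
10. CAS T0 → mem=8 r[T0]=7 [RETRY]
11. LOAD T1 → mem=8 r[T1]=8 [LOAD]
12. CAS T1 → mem=9 r[T1]=8 [OK]
13. LOAD T1 → mem=9 r[T1]=9 [LOAD]
14. CAS T1 → mem=10 r[T1]=9 [OK]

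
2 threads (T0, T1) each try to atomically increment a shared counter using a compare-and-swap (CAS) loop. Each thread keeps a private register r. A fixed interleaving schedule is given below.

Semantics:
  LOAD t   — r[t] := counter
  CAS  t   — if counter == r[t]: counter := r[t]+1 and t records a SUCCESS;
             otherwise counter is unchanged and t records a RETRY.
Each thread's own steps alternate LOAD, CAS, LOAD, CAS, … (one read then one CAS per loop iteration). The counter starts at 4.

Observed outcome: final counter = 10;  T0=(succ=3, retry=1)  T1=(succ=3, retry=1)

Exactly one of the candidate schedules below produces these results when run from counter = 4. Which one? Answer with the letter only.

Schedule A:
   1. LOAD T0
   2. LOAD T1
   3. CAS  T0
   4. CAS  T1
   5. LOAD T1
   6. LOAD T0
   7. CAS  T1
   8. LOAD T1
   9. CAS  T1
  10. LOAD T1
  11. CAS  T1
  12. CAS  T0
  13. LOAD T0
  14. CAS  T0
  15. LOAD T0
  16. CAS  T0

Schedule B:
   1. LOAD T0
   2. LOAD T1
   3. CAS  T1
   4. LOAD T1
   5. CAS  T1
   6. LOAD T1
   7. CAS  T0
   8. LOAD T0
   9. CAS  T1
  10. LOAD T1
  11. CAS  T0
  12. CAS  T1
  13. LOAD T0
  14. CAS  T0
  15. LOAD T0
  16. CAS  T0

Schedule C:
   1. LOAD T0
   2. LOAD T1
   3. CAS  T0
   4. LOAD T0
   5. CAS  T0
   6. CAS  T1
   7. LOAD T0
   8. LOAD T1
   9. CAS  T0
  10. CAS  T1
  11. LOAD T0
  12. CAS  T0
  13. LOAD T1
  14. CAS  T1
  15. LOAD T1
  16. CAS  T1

Simulating candidate A:
[1] T0.load  rd  (counter 4, T0.r 4)
[2] T1.load  rd  (counter 4, T1.r 4)
[3] T0.cas  hit  (counter 5, T0.r 4)
[4] T1.cas  miss  (counter 5, T1.r 4)
[5] T1.load  rd  (counter 5, T1.r 5)
[6] T0.load  rd  (counter 5, T0.r 5)
[7] T1.cas  hit  (counter 6, T1.r 5)
[8] T1.load  rd  (counter 6, T1.r 6)
[9] T1.cas  hit  (counter 7, T1.r 6)
[10] T1.load  rd  (counter 7, T1.r 7)
[11] T1.cas  hit  (counter 8, T1.r 7)
[12] T0.cas  miss  (counter 8, T0.r 5)
[13] T0.load  rd  (counter 8, T0.r 8)
[14] T0.cas  hit  (counter 9, T0.r 8)
[15] T0.load  rd  (counter 9, T0.r 9)
[16] T0.cas  hit  (counter 10, T0.r 9)

A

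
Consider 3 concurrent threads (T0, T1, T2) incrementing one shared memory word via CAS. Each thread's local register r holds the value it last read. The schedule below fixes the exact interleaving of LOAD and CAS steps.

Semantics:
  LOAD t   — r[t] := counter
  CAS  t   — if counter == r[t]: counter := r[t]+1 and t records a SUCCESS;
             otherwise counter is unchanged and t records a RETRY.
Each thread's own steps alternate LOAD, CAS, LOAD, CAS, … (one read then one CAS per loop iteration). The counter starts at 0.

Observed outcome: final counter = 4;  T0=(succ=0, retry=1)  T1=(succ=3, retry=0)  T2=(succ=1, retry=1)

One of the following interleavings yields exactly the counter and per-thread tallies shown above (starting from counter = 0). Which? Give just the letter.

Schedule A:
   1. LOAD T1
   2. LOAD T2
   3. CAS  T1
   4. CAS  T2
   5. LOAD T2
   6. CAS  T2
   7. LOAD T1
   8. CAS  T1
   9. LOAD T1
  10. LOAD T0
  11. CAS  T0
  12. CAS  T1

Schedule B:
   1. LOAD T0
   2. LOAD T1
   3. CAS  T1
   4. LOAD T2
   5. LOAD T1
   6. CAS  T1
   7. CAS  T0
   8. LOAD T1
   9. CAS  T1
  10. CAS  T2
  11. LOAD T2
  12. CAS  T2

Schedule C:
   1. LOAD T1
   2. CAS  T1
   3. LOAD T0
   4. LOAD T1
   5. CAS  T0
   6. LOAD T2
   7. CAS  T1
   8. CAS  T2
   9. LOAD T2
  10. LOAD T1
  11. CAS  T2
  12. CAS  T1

Tracing schedule B:
[1] T0.load  rd  (counter 0, T0.r 0)
[2] T1.load  rd  (counter 0, T1.r 0)
[3] T1.cas  hit  (counter 1, T1.r 0)
[4] T2.load  rd  (counter 1, T2.r 1)
[5] T1.load  rd  (counter 1, T1.r 1)
[6] T1.cas  hit  (counter 2, T1.r 1)
[7] T0.cas  miss  (counter 2, T0.r 0)
[8] T1.load  rd  (counter 2, T1.r 2)
[9] T1.cas  hit  (counter 3, T1.r 2)
[10] T2.cas  miss  (counter 3, T2.r 1)
[11] T2.load  rd  (counter 3, T2.r 3)
[12] T2.cas  hit  (counter 4, T2.r 3)

B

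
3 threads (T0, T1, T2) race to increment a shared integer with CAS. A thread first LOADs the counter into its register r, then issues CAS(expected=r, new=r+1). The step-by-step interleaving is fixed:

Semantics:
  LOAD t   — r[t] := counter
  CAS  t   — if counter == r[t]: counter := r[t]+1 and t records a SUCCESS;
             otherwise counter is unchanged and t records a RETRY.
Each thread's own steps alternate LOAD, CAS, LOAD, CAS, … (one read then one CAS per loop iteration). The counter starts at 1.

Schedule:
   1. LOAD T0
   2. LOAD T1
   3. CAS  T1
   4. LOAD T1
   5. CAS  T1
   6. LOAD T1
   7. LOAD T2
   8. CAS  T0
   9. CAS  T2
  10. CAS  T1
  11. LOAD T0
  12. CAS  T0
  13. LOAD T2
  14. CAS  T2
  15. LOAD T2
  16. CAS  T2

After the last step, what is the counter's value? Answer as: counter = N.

counter = 7

   1) LOAD T0:  M=1  r_T0=1
   2) LOAD T1:  M=1  r_T1=1
   3) CAS  T1:  M=2  r_T1=1 ✓
   4) LOAD T1:  M=2  r_T1=2
   5) CAS  T1:  M=3  r_T1=2 ✓
   6) LOAD T1:  M=3  r_T1=3
   7) LOAD T2:  M=3  r_T2=3
   8) CAS  T0:  M=3  r_T0=1 ✗
   9) CAS  T2:  M=4  r_T2=3 ✓
  10) CAS  T1:  M=4  r_T1=3 ✗
  11) LOAD T0:  M=4  r_T0=4
  12) CAS  T0:  M=5  r_T0=4 ✓
  13) LOAD T2:  M=5  r_T2=5
  14) CAS  T2:  M=6  r_T2=5 ✓
  15) LOAD T2:  M=6  r_T2=6
  16) CAS  T2:  M=7  r_T2=6 ✓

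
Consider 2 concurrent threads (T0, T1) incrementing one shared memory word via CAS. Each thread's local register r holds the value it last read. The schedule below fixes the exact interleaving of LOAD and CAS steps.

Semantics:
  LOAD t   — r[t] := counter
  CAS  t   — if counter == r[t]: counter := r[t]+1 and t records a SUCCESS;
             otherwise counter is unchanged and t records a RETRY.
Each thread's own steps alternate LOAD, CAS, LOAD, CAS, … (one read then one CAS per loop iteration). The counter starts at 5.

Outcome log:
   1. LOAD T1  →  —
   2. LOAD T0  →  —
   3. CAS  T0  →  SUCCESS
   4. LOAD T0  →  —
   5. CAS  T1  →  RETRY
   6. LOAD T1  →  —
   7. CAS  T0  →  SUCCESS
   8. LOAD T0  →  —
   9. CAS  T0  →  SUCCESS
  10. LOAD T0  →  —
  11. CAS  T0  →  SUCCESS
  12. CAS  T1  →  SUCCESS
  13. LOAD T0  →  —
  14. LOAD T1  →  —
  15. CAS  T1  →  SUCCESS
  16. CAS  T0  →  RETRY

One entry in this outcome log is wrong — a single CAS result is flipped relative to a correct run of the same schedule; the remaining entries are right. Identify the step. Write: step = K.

Correct run:
T1 LOAD — after: cnt=5, r=5 — load
T0 LOAD — after: cnt=5, r=5 — load
T0 CAS — after: cnt=6, r=5 — ok
T0 LOAD — after: cnt=6, r=6 — load
T1 CAS — after: cnt=6, r=5 — retry
T1 LOAD — after: cnt=6, r=6 — load
T0 CAS — after: cnt=7, r=6 — ok
T0 LOAD — after: cnt=7, r=7 — load
T0 CAS — after: cnt=8, r=7 — ok
T0 LOAD — after: cnt=8, r=8 — load
T0 CAS — after: cnt=9, r=8 — ok
T1 CAS — after: cnt=9, r=6 — retry
T0 LOAD — after: cnt=9, r=9 — load
T1 LOAD — after: cnt=9, r=9 — load
T1 CAS — after: cnt=10, r=9 — ok
T0 CAS — after: cnt=10, r=9 — retry
Log disagrees first at step 12.

step = 12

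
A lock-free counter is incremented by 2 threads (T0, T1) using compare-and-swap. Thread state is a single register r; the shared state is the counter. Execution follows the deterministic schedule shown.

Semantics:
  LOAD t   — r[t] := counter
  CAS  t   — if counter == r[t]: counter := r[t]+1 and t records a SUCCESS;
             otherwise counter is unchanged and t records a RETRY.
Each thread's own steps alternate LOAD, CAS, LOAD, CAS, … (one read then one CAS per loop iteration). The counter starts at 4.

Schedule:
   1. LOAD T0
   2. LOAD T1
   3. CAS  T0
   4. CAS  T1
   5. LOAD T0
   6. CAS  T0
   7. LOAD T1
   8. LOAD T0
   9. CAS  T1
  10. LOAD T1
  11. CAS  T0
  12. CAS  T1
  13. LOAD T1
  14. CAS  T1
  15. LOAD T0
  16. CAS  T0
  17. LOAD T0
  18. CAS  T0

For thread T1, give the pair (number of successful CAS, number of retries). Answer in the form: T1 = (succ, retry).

T1 = (3, 1)

#1 T0 reads 4
#2 T1 reads 4
#3 T0 CAS(4→5) writes; counter now 5
#4 T1 CAS(4→5) fails; counter now 5
#5 T0 reads 5
#6 T0 CAS(5→6) writes; counter now 6
#7 T1 reads 6
#8 T0 reads 6
#9 T1 CAS(6→7) writes; counter now 7
#10 T1 reads 7
#11 T0 CAS(6→7) fails; counter now 7
#12 T1 CAS(7→8) writes; counter now 8
#13 T1 reads 8
#14 T1 CAS(8→9) writes; counter now 9
#15 T0 reads 9
#16 T0 CAS(9→10) writes; counter now 10
#17 T0 reads 10
#18 T0 CAS(10→11) writes; counter now 11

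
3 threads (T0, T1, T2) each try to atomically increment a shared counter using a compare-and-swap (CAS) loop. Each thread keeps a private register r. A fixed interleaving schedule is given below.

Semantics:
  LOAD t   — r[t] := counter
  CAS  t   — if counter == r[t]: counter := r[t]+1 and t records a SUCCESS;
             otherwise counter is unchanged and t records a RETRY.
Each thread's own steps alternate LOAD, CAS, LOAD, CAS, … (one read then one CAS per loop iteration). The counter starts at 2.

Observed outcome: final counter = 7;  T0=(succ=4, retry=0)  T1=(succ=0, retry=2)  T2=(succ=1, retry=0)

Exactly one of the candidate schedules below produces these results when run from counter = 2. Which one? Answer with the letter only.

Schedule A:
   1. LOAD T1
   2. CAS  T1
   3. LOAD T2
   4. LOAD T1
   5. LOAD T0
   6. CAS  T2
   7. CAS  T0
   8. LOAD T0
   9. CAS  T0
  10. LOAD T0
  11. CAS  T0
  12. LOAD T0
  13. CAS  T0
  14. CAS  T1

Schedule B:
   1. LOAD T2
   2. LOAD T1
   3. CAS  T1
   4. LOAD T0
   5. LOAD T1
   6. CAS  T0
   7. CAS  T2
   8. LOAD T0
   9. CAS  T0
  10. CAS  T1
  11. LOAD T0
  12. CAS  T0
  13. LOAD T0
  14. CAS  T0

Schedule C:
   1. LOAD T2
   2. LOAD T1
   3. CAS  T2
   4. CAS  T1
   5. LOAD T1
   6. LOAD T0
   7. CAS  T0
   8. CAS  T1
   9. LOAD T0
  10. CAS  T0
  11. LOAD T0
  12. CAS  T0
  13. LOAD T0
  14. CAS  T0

Simulating candidate C:
1. LOAD T2 → mem=2 r[T2]=2 [LOAD]
2. LOAD T1 → mem=2 r[T1]=2 [LOAD]
3. CAS T2 → mem=3 r[T2]=2 [OK]
4. CAS T1 → mem=3 r[T1]=2 [RETRY]
5. LOAD T1 → mem=3 r[T1]=3 [LOAD]
6. LOAD T0 → mem=3 r[T0]=3 [LOAD]
7. CAS T0 → mem=4 r[T0]=3 [OK]
8. CAS T1 → mem=4 r[T1]=3 [RETRY]
9. LOAD T0 → mem=4 r[T0]=4 [LOAD]
10. CAS T0 → mem=5 r[T0]=4 [OK]
11. LOAD T0 → mem=5 r[T0]=5 [LOAD]
12. CAS T0 → mem=6 r[T0]=5 [OK]
13. LOAD T0 → mem=6 r[T0]=6 [LOAD]
14. CAS T0 → mem=7 r[T0]=6 [OK]

C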